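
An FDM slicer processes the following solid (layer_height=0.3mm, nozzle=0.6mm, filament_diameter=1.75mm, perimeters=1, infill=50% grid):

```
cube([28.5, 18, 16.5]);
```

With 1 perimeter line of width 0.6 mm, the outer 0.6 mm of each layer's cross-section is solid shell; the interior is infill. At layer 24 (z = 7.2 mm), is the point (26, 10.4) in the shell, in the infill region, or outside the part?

At z = 7.2 mm: the 28.5×18 cube contributes its full rectangle. Overall, the cross-section is a single solid region. The nearest boundary edge runs (28.50, 0.00)→(28.50, 18.00); distance from the point to it = 2.50 mm. The point is inside the cross-section and 2.50 mm from the nearest boundary — more than the 0.6 mm shell width (1 × 0.6), so it's in the infill interior.

infill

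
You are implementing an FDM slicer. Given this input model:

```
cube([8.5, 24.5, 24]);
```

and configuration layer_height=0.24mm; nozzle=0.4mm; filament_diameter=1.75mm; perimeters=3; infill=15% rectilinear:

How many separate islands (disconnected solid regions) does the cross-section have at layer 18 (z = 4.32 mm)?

1

At z = 4.32 mm: the 8.5×24.5 cube contributes its full rectangle. Overall, the cross-section is a single solid region. Island count = 1.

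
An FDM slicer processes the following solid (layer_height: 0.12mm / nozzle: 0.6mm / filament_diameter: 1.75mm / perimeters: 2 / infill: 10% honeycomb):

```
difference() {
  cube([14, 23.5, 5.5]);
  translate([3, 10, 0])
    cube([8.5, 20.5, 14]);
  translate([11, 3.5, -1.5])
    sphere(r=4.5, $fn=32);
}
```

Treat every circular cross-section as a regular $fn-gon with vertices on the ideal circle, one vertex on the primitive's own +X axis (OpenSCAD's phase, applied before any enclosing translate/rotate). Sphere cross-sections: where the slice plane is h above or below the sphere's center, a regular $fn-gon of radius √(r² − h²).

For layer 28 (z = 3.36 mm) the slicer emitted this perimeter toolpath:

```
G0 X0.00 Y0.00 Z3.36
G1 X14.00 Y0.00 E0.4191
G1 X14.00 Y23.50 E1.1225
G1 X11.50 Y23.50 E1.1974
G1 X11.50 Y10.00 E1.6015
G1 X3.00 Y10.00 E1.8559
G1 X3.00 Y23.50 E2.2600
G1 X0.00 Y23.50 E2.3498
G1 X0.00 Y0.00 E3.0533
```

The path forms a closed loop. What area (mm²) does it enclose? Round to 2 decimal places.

Apply the shoelace formula to the sequence of (X, Y) vertices; enclosed area = 214.25 mm².

214.25 mm²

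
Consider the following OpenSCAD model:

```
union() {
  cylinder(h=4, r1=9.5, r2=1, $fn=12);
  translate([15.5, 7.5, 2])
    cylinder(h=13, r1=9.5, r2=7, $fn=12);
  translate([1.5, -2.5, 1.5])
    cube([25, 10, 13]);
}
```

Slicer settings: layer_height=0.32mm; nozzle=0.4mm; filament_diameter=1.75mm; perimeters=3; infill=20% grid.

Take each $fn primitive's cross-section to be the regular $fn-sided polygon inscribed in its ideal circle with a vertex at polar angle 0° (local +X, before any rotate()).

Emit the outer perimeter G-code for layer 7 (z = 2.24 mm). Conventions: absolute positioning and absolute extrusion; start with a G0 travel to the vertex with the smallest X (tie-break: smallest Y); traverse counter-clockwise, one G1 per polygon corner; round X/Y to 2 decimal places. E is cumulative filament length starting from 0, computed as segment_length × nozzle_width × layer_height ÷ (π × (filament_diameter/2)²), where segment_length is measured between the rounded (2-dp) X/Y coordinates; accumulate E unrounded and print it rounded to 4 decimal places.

At z = 2.24 mm: the cone contributes a regular 12-gon of circumradius 4.740 (interpolated between r1=9.5 and r2=1 at t=0.560); the cone at (15.5, 7.5) (r1=9.5→r2=7) has section circumradius 9.454 here — a regular 12-gon; the cube at (1.5, -2.5) is present — its section is the full 25×10 rectangle; Combining (union): the regions partially overlap (shared area 151.36 mm²), so overlapping operands fuse into one piece — 1 connected region. The outline is a single polygon with 20 vertices. Extrusion per mm of travel: 0.4 × 0.32 / (π × 0.875²) = 0.053216. Accumulating E over each segment gives final E = 4.9033.

G0 X-4.74 Y0.00 Z2.24
G1 X-4.10 Y-2.37 E0.1306
G1 X-2.37 Y-4.10 E0.2608
G1 X0.00 Y-4.74 E0.3915
G1 X2.37 Y-4.10 E0.5221
G1 X3.97 Y-2.50 E0.6425
G1 X26.50 Y-2.50 E1.8415
G1 X26.50 Y7.50 E2.3737
G1 X24.95 Y7.50 E2.4561
G1 X23.69 Y12.23 E2.7166
G1 X20.23 Y15.69 E2.9770
G1 X15.50 Y16.95 E3.2375
G1 X10.77 Y15.69 E3.4980
G1 X7.31 Y12.23 E3.7584
G1 X6.05 Y7.50 E4.0189
G1 X1.50 Y7.50 E4.2610
G1 X1.50 Y4.34 E4.4292
G1 X0.00 Y4.74 E4.5118
G1 X-2.37 Y4.10 E4.6424
G1 X-4.10 Y2.37 E4.7726
G1 X-4.74 Y0.00 E4.9033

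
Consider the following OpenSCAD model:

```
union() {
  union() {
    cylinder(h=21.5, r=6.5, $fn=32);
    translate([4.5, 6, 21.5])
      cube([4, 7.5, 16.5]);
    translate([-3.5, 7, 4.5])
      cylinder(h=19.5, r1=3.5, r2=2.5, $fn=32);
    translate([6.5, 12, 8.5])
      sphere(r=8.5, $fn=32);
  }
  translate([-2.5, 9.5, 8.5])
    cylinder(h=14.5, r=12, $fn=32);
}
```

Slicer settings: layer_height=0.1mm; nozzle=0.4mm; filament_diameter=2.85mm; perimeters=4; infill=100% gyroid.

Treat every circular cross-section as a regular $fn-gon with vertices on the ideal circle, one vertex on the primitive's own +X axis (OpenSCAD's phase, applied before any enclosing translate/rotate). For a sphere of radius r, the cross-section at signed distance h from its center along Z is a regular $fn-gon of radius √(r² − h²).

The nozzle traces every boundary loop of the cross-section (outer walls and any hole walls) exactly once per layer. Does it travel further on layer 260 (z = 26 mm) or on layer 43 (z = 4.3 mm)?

Layer 260 (z = 26): the cylinder does not reach this height (z outside [0, 21.5]); the cube at (4.5, 6) (footprint 4×7.5) is included at this height (perimeter 23.00 mm); the cone at (-3.5, 7) is absent (z outside [4.5, 24]); the sphere at (6.5, 12) is absent (|z−center|=17.500 > r=8.5); Combining (union): only the 4×7.5 cube at (4.5, 6) is present, so the union is just that shape — boundary = 23.00 mm; the cylinder at (-2.5, 9.5) is not intersected at this z (z outside [8.5, 23]); Merging all regions: only that combined region is present, so the union is just that shape — boundary = 23.00 mm. So its perimeter = 23.00 mm. Layer 43 (z = 4.3): the r=6.5 cylinder gives a regular 32-gon of circumradius 6.5 (constant along its height) (perimeter = 2·32·6.500·sin(180°/32) = 40.78 mm); the cube at (4.5, 6) is not intersected at this z (z outside [21.5, 38]); the cone at (-3.5, 7) is absent (z outside [4.5, 24]); the sphere at (6.5, 12): section is a regular 32-gon, circumradius = √(r²−h²) = √(8.5²−4.2²) = 7.390 (perimeter = 2·32·7.390·sin(180°/32) = 46.36 mm); Merging all regions: the regions partially overlap (shared area 0.32 mm²), so the edge portions inside another operand are dropped and the merged outline is re-measured after clipping — boundary = 82.61 mm; the cylinder at (-2.5, 9.5) is not intersected at this z (z outside [8.5, 23]); Combining (union): only that combined region is present, so the union is just that shape — boundary = 82.61 mm. So its perimeter = 82.61 mm. Layer 43 is larger (82.61 vs 23.00 mm).

layer 43 (z = 4.3 mm)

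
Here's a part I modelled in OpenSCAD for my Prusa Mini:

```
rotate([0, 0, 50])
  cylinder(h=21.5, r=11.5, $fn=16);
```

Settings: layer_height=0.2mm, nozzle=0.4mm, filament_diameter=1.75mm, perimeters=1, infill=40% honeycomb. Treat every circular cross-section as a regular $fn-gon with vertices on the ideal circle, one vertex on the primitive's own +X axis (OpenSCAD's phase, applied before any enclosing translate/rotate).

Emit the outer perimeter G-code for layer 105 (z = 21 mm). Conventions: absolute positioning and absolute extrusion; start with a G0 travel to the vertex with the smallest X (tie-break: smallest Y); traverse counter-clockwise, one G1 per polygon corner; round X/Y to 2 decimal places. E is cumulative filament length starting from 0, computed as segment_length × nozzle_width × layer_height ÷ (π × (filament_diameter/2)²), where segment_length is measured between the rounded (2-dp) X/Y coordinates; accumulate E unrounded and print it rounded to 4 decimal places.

G0 X-11.46 Y-1.00 Z21.00
G1 X-10.20 Y-5.31 E0.1494
G1 X-7.39 Y-8.81 E0.2986
G1 X-3.46 Y-10.97 E0.4478
G1 X1.00 Y-11.46 E0.5970
G1 X5.31 Y-10.20 E0.7464
G1 X8.81 Y-7.39 E0.8957
G1 X10.97 Y-3.46 E1.0448
G1 X11.46 Y1.00 E1.1940
G1 X10.20 Y5.31 E1.3434
G1 X7.39 Y8.81 E1.4927
G1 X3.46 Y10.97 E1.6418
G1 X-1.00 Y11.46 E1.7911
G1 X-5.31 Y10.20 E1.9404
G1 X-8.81 Y7.39 E2.0897
G1 X-10.97 Y3.46 E2.2389
G1 X-11.46 Y-1.00 E2.3881

At z = 21 mm: the r=11.5 cylinder contributes a regular 16-gon of circumradius 11.5; (whole slice rotated 50° about Z — lengths, areas and connectivity unchanged). The outline is a single polygon with 16 vertices. Extrusion per mm of travel: 0.4 × 0.2 / (π × 0.875²) = 0.033260. Accumulating E over each segment gives final E = 2.3881.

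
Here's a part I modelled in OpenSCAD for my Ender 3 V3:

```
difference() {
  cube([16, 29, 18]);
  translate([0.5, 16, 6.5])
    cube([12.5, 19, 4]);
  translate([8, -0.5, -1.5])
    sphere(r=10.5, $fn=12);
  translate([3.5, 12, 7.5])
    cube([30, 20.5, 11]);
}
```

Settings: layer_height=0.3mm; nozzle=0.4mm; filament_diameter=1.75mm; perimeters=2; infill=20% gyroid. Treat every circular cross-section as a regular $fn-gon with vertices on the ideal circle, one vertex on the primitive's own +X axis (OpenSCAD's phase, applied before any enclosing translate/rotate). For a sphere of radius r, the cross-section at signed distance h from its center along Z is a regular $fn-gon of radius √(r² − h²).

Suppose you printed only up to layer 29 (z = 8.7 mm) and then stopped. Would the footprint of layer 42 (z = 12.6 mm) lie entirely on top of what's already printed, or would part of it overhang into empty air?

Compare the two slices. At z = 8.7: the cube (footprint 16×29) is included at this height (area 464.00 mm²); the 12.5×19 cube at (0.5, 16) contributes its full rectangle (area 237.50 mm²); the r=10.5 sphere at (8, -0.5) slices to a regular 12-gon of circumradius 2.492 (√(r²−h²) with h=10.2 from center) (area = (12/2)·2.492²·sin(360°/12) = 18.63 mm²); the cube at (3.5, 12) is present — its section is the full 30×20.5 rectangle (area 615.00 mm²); Taking the first minus the rest: starting from the 16×29 cube (464.00 mm²), the 12.5×19 cube at (0.5, 16) partially overlaps it — only the 162.50 mm² overlap (of its 237.50 mm²) is removed, clipping the outline; the r=10.5 sphere at (8, -0.5) partially overlaps it — only the 6.89 mm² overlap (of its 18.63 mm²) is removed, clipping the outline; the 30×20.5 cube at (3.5, 12) partially overlaps it — only the 89.00 mm² overlap (of its 615.00 mm²) is removed, clipping the outline — area = 205.61 mm². At z = 12.6: the 16×29 cube contributes its full rectangle (area 464.00 mm²); the cube at (0.5, 16) does not reach this height (z outside [6.5, 10.5]); the sphere at (8, -0.5) is not intersected at this z (|z−center|=14.100 > r=10.5); the cube at (3.5, 12) (footprint 30×20.5) is included at this height (area 615.00 mm²); Subtracting the remaining from the first: starting from the 16×29 cube (464.00 mm²), the 30×20.5 cube at (3.5, 12) partially overlaps it — only the 212.50 mm² overlap (of its 615.00 mm²) is removed, clipping the outline — area = 251.50 mm². Checking containment: at z = 12.6 the cross-section extends beyond the z = 8.7 cross-section by about 45.89 mm².

part overhangs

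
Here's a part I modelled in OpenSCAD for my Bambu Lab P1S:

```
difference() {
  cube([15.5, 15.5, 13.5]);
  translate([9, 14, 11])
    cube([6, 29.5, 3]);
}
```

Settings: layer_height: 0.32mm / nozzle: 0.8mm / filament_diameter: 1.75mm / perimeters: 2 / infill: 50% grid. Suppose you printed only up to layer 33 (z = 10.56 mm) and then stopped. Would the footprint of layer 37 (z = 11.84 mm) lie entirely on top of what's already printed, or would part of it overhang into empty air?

Compare the two slices. At z = 10.56: the 15.5×15.5 cube contributes its full rectangle (area 240.25 mm²); the cube at (9, 14) does not reach this height (z outside [11, 14]); Taking the first minus the rest: none of the subtracted shapes is present at this height, so the 15.5×15.5 cube is unchanged — area = 240.25 mm². At z = 11.84: the 15.5×15.5 cube contributes its full rectangle (area 240.25 mm²); the cube at (9, 14) is present — its section is the full 6×29.5 rectangle (area 177.00 mm²); Taking the first minus the rest: starting from the 15.5×15.5 cube (240.25 mm²), the 6×29.5 cube at (9, 14) partially overlaps it — only the 9.00 mm² overlap (of its 177.00 mm²) is removed, clipping the outline — area = 231.25 mm². Checking containment: the cross-section at z = 11.84 is a subset of the cross-section at z = 10.56.

entirely on top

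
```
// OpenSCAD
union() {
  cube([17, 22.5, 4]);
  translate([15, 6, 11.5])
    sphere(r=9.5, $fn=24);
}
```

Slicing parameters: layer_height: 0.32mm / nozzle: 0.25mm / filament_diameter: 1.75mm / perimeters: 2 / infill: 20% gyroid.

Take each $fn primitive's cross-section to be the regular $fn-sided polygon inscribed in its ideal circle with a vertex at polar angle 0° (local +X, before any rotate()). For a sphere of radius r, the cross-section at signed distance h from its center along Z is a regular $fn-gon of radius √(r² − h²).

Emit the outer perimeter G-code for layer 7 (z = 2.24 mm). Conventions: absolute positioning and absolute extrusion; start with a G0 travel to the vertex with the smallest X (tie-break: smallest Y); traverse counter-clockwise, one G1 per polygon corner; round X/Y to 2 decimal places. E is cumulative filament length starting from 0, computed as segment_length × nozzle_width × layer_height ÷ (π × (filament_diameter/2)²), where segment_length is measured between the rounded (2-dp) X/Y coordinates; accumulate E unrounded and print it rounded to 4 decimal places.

G0 X0.00 Y0.00 Z2.24
G1 X17.00 Y0.00 E0.5654
G1 X17.00 Y5.33 E0.7427
G1 X17.05 Y5.45 E0.7470
G1 X17.12 Y6.00 E0.7655
G1 X17.05 Y6.55 E0.7839
G1 X17.00 Y6.67 E0.7882
G1 X17.00 Y22.50 E1.3147
G1 X0.00 Y22.50 E1.8802
G1 X0.00 Y0.00 E2.6285

At z = 2.24 mm: the cube is present — its section is the full 17×22.5 rectangle; the r=9.5 sphere at (15, 6) contributes a regular 24-gon of circumradius √(9.5²−9.26²) = 2.122; Combining (union): the regions partially overlap (shared area 13.88 mm²), so overlapping operands fuse into one piece — 1 connected region. The outline is a single polygon with 9 vertices. Extrusion per mm of travel: 0.25 × 0.32 / (π × 0.875²) = 0.033260. Accumulating E over each segment gives final E = 2.6285.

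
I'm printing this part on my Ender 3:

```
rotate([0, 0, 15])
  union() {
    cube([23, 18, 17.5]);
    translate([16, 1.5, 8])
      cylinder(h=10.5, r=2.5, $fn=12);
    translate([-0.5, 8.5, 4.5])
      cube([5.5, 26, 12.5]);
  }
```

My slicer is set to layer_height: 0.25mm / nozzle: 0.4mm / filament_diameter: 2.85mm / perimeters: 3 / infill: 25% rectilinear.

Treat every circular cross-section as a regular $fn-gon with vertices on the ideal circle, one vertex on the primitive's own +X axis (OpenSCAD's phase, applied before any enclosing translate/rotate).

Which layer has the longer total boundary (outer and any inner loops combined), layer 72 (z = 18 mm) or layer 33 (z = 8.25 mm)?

Layer 72 (z = 18): the cube is not intersected at this z (z outside [0, 17.5]); the r=2.5 cylinder at (16, 1.5) contributes a regular 12-gon of circumradius 2.5 (perimeter = 2·12·2.500·sin(180°/12) = 15.53 mm); the cube at (-0.5, 8.5) is absent (z outside [4.5, 17]); Taking the union: only the r=2.5 cylinder at (16, 1.5) is present, so the union is just that shape — boundary = 15.53 mm; (rotated 15° about Z; rotation is an isometry so areas/perimeters/island counts are preserved). So its perimeter = 15.53 mm. Layer 33 (z = 8.25): the cube (footprint 23×18) is included at this height (perimeter 82.00 mm); the r=2.5 cylinder at (16, 1.5) gives a regular 12-gon of circumradius 2.5 (constant along its height) (perimeter = 2·12·2.500·sin(180°/12) = 15.53 mm); the 5.5×26 cube at (-0.5, 8.5) contributes its full rectangle (perimeter 63.00 mm); Combining (union): the regions partially overlap (shared area 63.73 mm²), so the edge portions inside another operand are dropped and the merged outline is re-measured after clipping — boundary = 116.64 mm; (rotated 15° about Z; rotation is an isometry so areas/perimeters/island counts are preserved). So its perimeter = 116.64 mm. Layer 33 is larger (116.64 vs 15.53 mm).

layer 33 (z = 8.25 mm)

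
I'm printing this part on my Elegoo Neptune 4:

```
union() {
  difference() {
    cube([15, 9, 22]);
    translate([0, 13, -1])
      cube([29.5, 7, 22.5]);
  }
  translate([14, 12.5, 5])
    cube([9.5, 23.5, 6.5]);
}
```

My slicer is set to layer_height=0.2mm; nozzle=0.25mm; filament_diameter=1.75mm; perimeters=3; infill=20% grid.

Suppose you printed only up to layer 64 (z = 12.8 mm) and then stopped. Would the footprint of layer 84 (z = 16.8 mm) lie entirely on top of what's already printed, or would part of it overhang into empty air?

Compare the two slices. At z = 12.8: the cube (footprint 15×9) is included at this height (area 135.00 mm²); the cube at (0, 13) is present — its section is the full 29.5×7 rectangle (area 206.50 mm²); Taking the first minus the rest: starting from the 15×9 cube (135.00 mm²), the 29.5×7 cube at (0, 13) misses the remaining region (no effect) — area = 135.00 mm²; the cube at (14, 12.5) is not intersected at this z (z outside [5, 11.5]); Merging all regions: only that combined region is present, so the union is just that shape — area = 135.00 mm². At z = 16.8: the cube is present — its section is the full 15×9 rectangle (area 135.00 mm²); the 29.5×7 cube at (0, 13) contributes its full rectangle (area 206.50 mm²); After the difference (first − rest): starting from the 15×9 cube (135.00 mm²), the 29.5×7 cube at (0, 13) misses the remaining region (no effect) — area = 135.00 mm²; the cube at (14, 12.5) is not intersected at this z (z outside [5, 11.5]); Merging all regions: only the result so far is present, so the union is just that shape — area = 135.00 mm². Checking containment: the cross-section at z = 16.8 is a subset of the cross-section at z = 12.8.

entirely on top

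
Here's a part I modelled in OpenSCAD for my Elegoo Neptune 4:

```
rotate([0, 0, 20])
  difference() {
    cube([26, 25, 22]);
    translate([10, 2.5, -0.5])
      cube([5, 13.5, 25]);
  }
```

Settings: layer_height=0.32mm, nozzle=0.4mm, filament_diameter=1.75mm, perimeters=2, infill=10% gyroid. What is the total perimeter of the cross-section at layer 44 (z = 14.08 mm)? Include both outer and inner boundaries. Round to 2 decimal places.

139.00 mm

At z = 14.08 mm: the 26×25 cube contributes its full rectangle (perimeter 102.00 mm); the 5×13.5 cube at (10, 2.5) contributes its full rectangle (perimeter 37.00 mm); Taking the first minus the rest: starting from the 26×25 cube, the 5×13.5 cube at (10, 2.5) lies wholly inside it (removes its full 67.50 mm² and its 37.00 mm outline becomes a hole wall) — boundary (outer + 1 inner loop) = 139.00 mm; (whole slice rotated 20° about Z — lengths, areas and connectivity unchanged). Overall, the cross-section is one region with 1 hole. Total boundary length (outer + inner) = 139.00 mm.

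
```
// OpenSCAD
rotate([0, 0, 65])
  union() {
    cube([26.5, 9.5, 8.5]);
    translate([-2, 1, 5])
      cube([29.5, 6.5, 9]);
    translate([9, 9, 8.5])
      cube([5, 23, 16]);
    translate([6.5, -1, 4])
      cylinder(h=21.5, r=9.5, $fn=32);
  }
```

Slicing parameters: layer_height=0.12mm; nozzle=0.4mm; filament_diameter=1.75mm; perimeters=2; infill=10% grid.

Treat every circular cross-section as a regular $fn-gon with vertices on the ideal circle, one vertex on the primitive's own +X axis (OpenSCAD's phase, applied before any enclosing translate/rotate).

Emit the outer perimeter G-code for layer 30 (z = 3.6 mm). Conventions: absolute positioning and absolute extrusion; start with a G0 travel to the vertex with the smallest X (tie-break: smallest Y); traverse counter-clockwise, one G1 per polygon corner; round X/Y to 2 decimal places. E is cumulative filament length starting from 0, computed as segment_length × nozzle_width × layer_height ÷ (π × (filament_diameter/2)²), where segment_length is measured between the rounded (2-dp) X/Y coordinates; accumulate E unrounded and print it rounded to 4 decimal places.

At z = 3.6 mm: the 26.5×9.5 cube contributes its full rectangle; the cube at (-2, 1) is not intersected at this z (z outside [5, 14]); the cube at (9, 9) does not reach this height (z outside [8.5, 24.5]); the cylinder at (6.5, -1) does not reach this height (z outside [4, 25.5]); Combining (union): only the 26.5×9.5 cube is present, so the union is just that shape — 1 connected region; (whole slice rotated 65° about Z — lengths, areas and connectivity unchanged). The outline is a single polygon with 4 vertices. Extrusion per mm of travel: 0.4 × 0.12 / (π × 0.875²) = 0.019956. Accumulating E over each segment gives final E = 1.4369.

G0 X-8.61 Y4.01 Z3.60
G1 X0.00 Y0.00 E0.1895
G1 X11.20 Y24.02 E0.7184
G1 X2.59 Y28.03 E0.9080
G1 X-8.61 Y4.01 E1.4369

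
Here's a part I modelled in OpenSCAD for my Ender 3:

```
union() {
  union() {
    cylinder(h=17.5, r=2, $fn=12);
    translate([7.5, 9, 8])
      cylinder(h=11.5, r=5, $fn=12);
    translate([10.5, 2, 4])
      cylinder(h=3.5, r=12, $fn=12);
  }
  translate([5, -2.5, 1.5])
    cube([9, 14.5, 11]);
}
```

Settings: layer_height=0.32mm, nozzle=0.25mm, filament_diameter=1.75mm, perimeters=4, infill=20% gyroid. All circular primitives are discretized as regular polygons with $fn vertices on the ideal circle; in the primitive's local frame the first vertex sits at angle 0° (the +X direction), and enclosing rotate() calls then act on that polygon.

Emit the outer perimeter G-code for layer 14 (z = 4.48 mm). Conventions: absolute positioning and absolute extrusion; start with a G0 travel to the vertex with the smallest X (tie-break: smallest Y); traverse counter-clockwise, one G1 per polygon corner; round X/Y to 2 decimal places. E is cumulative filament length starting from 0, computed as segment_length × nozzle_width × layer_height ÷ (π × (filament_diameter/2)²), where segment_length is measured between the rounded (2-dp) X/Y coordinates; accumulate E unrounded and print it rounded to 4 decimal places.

G0 X-2.00 Y0.00 Z4.48
G1 X-1.73 Y-1.00 E0.0345
G1 X-1.00 Y-1.73 E0.0688
G1 X-0.46 Y-1.88 E0.0874
G1 X0.11 Y-4.00 E0.1604
G1 X4.50 Y-8.39 E0.3669
G1 X10.50 Y-10.00 E0.5736
G1 X16.50 Y-8.39 E0.7802
G1 X20.89 Y-4.00 E0.9867
G1 X22.50 Y2.00 E1.1933
G1 X20.89 Y8.00 E1.3999
G1 X16.50 Y12.39 E1.6064
G1 X10.50 Y14.00 E1.8130
G1 X4.50 Y12.39 E2.0196
G1 X0.11 Y8.00 E2.2261
G1 X-1.50 Y2.00 E2.4328
G1 X-1.34 Y1.39 E2.4537
G1 X-1.73 Y1.00 E2.4721
G1 X-2.00 Y0.00 E2.5065

At z = 4.48 mm: the r=2 cylinder gives a regular 12-gon of circumradius 2 (constant along its height); the cylinder at (7.5, 9) is absent (z outside [8, 19.5]); the cylinder at (10.5, 2): section is a regular 12-gon, circumradius r=12; Taking the union: the regions partially overlap (shared area 9.50 mm²), so overlapping operands fuse into one piece — 1 connected region; the cube at (5, -2.5) (footprint 9×14.5) is included at this height; Combining (union): the 9×14.5 cube at (5, -2.5) lies entirely inside that combined region, so the union is just that combined region — 1 connected region. The outline is a single polygon with 18 vertices. Extrusion per mm of travel: 0.25 × 0.32 / (π × 0.875²) = 0.033260. Accumulating E over each segment gives final E = 2.5065.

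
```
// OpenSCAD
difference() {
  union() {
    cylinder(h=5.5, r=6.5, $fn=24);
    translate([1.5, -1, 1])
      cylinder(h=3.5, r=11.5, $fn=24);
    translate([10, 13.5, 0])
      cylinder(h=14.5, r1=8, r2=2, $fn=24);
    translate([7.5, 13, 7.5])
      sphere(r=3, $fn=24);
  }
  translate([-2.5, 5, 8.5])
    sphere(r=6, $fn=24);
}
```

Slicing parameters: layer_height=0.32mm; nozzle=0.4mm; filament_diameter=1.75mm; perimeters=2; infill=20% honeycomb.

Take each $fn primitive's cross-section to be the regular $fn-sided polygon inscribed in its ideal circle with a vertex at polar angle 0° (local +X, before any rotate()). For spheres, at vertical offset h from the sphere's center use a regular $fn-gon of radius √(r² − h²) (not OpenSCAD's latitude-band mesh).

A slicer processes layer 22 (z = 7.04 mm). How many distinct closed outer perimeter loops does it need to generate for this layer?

At z = 7.04 mm: the cylinder is not intersected at this z (z outside [0, 5.5]); the cylinder at (1.5, -1) is absent (z outside [1, 4.5]); the cone at (10, 13.5) contributes a regular 24-gon of circumradius 5.087 (interpolated between r1=8 and r2=2 at t=0.486); the sphere at (7.5, 13): section is a regular 24-gon, circumradius = √(r²−h²) = √(3²−0.46²) = 2.965; Merging all regions: the regions partially overlap (shared area 25.97 mm²), so overlapping operands fuse into one piece — 1 connected region; the r=6 sphere at (-2.5, 5) slices to a regular 24-gon of circumradius 5.820 (√(r²−h²) with h=1.46 from center); After the difference (first − rest): starting from the result so far, the r=6 sphere at (-2.5, 5) misses the remaining region (no effect) — 1 connected region. The result has 1 disconnected region.

1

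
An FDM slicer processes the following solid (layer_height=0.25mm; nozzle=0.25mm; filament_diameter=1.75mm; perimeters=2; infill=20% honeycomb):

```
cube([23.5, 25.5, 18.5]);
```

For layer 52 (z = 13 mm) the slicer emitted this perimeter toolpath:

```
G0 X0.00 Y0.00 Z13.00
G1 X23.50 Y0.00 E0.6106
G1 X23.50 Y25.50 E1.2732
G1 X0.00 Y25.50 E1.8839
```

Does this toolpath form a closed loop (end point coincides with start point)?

Start point (G0): (0.00, 0.00). End point (last G1): the path does not return to the start — open.

no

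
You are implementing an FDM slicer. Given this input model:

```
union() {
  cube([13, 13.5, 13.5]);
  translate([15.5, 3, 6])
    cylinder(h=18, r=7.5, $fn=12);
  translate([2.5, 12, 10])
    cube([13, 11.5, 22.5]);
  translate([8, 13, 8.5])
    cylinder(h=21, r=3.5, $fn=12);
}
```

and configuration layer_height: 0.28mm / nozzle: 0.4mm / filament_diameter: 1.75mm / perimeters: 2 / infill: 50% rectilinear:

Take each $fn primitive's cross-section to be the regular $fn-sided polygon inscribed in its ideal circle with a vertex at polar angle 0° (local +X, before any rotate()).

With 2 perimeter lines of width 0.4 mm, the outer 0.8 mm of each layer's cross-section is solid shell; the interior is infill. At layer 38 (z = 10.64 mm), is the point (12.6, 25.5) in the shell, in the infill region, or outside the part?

At z = 10.64 mm: the 13×13.5 cube contributes its full rectangle; the r=7.5 cylinder at (15.5, 3) contributes a regular 12-gon of circumradius 7.5; the cube at (2.5, 12) is present — its section is the full 13×11.5 rectangle; the cylinder at (8, 13): section is a regular 12-gon, circumradius r=3.5; Combining (union): the regions partially overlap (shared area 90.57 mm²), so overlapping operands fuse into one piece — 1 connected region. Overall, the cross-section is a single solid region. The nearest boundary edge runs (2.50, 23.50)→(15.50, 23.50); distance from the point to it = 2.00 mm. The point is not inside any of the regions above, so it lies outside the cross-section (2.00 mm from the nearest boundary).

outside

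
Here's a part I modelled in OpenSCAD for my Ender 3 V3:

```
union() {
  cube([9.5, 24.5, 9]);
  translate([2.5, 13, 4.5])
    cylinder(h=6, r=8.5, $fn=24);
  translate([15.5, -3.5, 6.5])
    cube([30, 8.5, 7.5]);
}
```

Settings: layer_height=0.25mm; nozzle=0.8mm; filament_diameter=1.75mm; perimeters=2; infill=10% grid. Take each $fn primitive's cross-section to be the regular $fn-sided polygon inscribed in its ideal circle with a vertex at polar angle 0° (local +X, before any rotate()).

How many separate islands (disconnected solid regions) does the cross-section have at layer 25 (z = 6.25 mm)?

At z = 6.25 mm: the 9.5×24.5 cube contributes its full rectangle; the r=8.5 cylinder at (2.5, 13) contributes a regular 24-gon of circumradius 8.5; the cube at (15.5, -3.5) is not intersected at this z (z outside [6.5, 14]); Taking the union: the regions partially overlap (shared area 144.50 mm²), so overlapping operands fuse into one piece — 1 connected region. Overall, the cross-section is a single solid region. Island count = 1.

1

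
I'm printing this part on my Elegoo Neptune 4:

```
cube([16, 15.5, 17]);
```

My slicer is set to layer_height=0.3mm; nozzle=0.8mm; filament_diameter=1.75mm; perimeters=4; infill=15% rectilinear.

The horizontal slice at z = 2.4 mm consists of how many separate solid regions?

At z = 2.4 mm: the cube is present — its section is the full 16×15.5 rectangle. The result has 1 disconnected region.

1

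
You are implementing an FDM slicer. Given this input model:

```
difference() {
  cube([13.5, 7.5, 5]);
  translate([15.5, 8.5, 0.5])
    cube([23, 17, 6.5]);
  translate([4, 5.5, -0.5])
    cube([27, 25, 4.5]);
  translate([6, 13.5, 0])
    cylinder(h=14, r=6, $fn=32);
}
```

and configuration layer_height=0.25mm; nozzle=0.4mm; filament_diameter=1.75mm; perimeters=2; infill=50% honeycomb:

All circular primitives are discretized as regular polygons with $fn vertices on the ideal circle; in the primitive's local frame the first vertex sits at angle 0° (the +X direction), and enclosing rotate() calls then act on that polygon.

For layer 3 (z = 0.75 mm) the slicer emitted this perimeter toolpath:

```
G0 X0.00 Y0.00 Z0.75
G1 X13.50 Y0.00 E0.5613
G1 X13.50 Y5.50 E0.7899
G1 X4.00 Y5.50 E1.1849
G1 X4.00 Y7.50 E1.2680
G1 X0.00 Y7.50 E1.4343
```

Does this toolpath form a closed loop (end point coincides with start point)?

no

Start point (G0): (0.00, 0.00). End point (last G1): the path does not return to the start — open.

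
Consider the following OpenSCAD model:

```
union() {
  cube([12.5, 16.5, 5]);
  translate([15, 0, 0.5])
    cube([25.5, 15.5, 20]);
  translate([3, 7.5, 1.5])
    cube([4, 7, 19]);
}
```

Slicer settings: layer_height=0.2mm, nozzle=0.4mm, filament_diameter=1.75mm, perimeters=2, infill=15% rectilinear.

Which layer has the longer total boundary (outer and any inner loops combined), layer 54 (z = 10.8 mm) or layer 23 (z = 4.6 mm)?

Layer 54 (z = 10.8): the cube is absent (z outside [0, 5]); the 25.5×15.5 cube at (15, 0) contributes its full rectangle (perimeter 82.00 mm); the 4×7 cube at (3, 7.5) contributes its full rectangle (perimeter 22.00 mm); Combining (union): the 2 present regions are separate (no shared area or edge), so areas and boundary lengths simply add and each stays a separate island — boundary = 104.00 mm. So its perimeter = 104.00 mm. Layer 23 (z = 4.6): the cube (footprint 12.5×16.5) is included at this height (perimeter 58.00 mm); the 25.5×15.5 cube at (15, 0) contributes its full rectangle (perimeter 82.00 mm); the cube at (3, 7.5) is present — its section is the full 4×7 rectangle (perimeter 22.00 mm); Taking the union: the regions partially overlap (shared area 28.00 mm²), so the edge portions inside another operand are dropped and the merged outline is re-measured after clipping — boundary = 140.00 mm. So its perimeter = 140.00 mm. Layer 23 is larger (140.00 vs 104.00 mm).

layer 23 (z = 4.6 mm)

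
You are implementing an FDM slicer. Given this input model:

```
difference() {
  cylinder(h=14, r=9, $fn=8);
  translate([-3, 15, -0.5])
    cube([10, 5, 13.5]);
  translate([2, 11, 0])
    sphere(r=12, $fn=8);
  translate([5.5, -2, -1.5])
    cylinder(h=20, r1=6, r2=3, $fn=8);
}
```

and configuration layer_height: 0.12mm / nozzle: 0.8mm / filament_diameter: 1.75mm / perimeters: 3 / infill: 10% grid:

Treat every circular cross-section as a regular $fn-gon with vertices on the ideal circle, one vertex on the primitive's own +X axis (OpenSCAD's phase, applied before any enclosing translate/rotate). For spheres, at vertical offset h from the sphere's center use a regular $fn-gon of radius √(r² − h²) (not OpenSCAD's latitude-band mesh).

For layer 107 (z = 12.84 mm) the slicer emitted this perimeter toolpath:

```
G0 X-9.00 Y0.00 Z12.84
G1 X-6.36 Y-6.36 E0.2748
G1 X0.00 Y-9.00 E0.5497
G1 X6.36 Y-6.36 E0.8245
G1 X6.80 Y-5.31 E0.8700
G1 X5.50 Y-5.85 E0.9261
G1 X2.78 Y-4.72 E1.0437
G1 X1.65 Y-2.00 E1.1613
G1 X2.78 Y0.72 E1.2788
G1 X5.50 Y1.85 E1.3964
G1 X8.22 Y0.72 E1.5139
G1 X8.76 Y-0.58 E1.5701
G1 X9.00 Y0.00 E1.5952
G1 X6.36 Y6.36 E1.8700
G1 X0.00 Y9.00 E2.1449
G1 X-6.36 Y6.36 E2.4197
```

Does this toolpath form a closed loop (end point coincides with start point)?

Start point (G0): (-9.00, 0.00). End point (last G1): the path does not return to the start — open.

no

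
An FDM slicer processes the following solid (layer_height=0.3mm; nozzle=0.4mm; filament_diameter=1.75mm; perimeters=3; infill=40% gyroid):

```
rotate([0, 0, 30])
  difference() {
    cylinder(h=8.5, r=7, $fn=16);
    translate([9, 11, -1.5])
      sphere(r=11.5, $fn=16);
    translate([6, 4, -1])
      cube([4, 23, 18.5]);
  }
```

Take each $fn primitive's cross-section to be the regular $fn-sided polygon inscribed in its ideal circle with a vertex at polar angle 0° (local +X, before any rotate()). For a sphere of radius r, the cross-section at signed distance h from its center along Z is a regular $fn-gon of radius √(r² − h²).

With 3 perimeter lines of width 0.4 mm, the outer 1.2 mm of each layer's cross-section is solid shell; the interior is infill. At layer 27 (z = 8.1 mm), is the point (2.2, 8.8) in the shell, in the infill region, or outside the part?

outside

At z = 8.1 mm: the r=7 cylinder gives a regular 16-gon of circumradius 7 (constant along its height); the r=11.5 sphere at (9, 11) contributes a regular 16-gon of circumradius √(11.5²−9.6²) = 6.332; the cube at (6, 4) is present — its section is the full 4×23 rectangle; After the difference (first − rest): starting from the r=7 cylinder, the r=11.5 sphere at (9, 11) misses the remaining region (no effect); the 4×23 cube at (6, 4) misses the remaining region (no effect) — 1 connected region; (whole slice rotated 30° about Z — lengths, areas and connectivity unchanged). Overall, the cross-section is a single solid region. Undo the 30° rotation: the query point maps to (6.305, 6.521) in the un-rotated model frame. The nearest boundary edge runs (2.68, 6.47)→(4.95, 4.95); distance from the point to it = 2.08 mm. The point is not inside any of the regions above, so it lies outside the cross-section (2.08 mm from the nearest boundary).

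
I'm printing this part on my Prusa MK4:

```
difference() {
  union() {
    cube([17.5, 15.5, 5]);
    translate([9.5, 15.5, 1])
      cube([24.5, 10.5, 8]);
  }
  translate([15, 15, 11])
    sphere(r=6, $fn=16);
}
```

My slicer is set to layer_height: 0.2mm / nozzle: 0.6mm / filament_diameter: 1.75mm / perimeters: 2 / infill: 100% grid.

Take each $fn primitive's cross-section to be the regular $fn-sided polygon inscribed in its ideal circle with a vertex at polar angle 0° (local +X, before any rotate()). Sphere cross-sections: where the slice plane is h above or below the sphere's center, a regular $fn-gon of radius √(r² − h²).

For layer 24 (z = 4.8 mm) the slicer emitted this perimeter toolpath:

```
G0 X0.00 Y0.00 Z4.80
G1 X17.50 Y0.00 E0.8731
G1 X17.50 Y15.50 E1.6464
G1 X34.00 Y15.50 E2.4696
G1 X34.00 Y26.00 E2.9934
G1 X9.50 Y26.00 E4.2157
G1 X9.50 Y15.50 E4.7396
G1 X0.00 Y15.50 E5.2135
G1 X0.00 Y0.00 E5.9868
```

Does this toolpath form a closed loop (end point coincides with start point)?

yes

Start point (G0): (0.00, 0.00). End point (last G1): the path returns to the start — closed.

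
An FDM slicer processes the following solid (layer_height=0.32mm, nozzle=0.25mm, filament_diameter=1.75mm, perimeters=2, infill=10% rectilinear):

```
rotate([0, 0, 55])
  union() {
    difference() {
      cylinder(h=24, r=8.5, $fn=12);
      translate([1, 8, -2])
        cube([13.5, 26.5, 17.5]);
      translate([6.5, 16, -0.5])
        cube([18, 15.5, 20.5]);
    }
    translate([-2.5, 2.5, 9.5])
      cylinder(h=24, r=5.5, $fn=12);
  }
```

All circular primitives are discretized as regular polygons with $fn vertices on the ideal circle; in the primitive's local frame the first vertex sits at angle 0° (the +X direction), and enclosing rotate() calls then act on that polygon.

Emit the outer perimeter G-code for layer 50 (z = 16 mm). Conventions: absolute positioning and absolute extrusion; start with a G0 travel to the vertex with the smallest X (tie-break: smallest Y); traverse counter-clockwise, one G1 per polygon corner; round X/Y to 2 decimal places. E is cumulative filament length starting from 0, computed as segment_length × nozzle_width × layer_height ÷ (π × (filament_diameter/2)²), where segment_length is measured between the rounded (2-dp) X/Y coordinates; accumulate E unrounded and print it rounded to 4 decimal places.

At z = 16 mm: the r=8.5 cylinder contributes a regular 12-gon of circumradius 8.5; the cube at (1, 8) is absent (z outside [-2, 15.5]); the 18×15.5 cube at (6.5, 16) contributes its full rectangle; After the difference (first − rest): starting from the r=8.5 cylinder, the 18×15.5 cube at (6.5, 16) misses the remaining region (no effect) — 1 connected region; the r=5.5 cylinder at (-2.5, 2.5) contributes a regular 12-gon of circumradius 5.5; Combining (union): the regions partially overlap (shared area 87.62 mm²), so overlapping operands fuse into one piece — 1 connected region; (rotated 55° about Z; rotation is an isometry so areas/perimeters/island counts are preserved). The outline is a single polygon with 16 vertices. Extrusion per mm of travel: 0.25 × 0.32 / (π × 0.875²) = 0.033260. Accumulating E over each segment gives final E = 1.7733.

G0 X-8.96 Y-0.13 Z16.00
G1 X-8.47 Y-2.94 E0.0949
G1 X-6.64 Y-5.12 E0.1895
G1 X-6.33 Y-5.23 E0.2005
G1 X-4.88 Y-6.96 E0.2756
G1 X-0.74 Y-8.47 E0.4221
G1 X3.59 Y-7.70 E0.5684
G1 X6.96 Y-4.88 E0.7146
G1 X8.47 Y-0.74 E0.8611
G1 X7.70 Y3.59 E1.0074
G1 X4.88 Y6.96 E1.1536
G1 X0.74 Y8.47 E1.3001
G1 X-3.59 Y7.70 E1.4464
G1 X-6.96 Y4.88 E1.5926
G1 X-7.74 Y2.75 E1.6680
G1 X-7.99 Y2.54 E1.6789
G1 X-8.96 Y-0.13 E1.7733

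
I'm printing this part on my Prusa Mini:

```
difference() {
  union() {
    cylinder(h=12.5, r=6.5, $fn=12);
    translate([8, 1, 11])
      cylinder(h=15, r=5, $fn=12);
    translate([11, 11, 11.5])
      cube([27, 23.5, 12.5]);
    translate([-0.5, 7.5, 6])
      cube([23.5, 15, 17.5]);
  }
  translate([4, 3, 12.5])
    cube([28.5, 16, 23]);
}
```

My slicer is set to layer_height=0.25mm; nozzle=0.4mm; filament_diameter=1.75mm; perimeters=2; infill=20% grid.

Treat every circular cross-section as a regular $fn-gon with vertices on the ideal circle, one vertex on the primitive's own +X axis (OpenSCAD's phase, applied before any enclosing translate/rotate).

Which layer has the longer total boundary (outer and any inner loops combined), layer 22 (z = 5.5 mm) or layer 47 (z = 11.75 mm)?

Layer 22 (z = 5.5): the r=6.5 cylinder gives a regular 12-gon of circumradius 6.5 (constant along its height) (perimeter = 2·12·6.500·sin(180°/12) = 40.38 mm); the cylinder at (8, 1) is absent (z outside [11, 26]); the cube at (11, 11) is absent (z outside [11.5, 24]); the cube at (-0.5, 7.5) is absent (z outside [6, 23.5]); Taking the union: only the r=6.5 cylinder is present, so the union is just that shape — boundary = 40.38 mm; the cube at (4, 3) does not reach this height (z outside [12.5, 35.5]); After the difference (first − rest): none of the subtracted shapes is present at this height, so that combined region is unchanged — boundary = 40.38 mm. So its perimeter = 40.38 mm. Layer 47 (z = 11.75): the r=6.5 cylinder gives a regular 12-gon of circumradius 6.5 (constant along its height) (perimeter = 2·12·6.500·sin(180°/12) = 40.38 mm); the r=5 cylinder at (8, 1) contributes a regular 12-gon of circumradius 5 (perimeter = 2·12·5.000·sin(180°/12) = 31.06 mm); the 27×23.5 cube at (11, 11) contributes its full rectangle (perimeter 101.00 mm); the 23.5×15 cube at (-0.5, 7.5) contributes its full rectangle (perimeter 77.00 mm); Combining (union): the regions partially overlap (shared area 154.91 mm²), so the edge portions inside another operand are dropped and the merged outline is re-measured after clipping — boundary = 185.00 mm; the cube at (4, 3) does not reach this height (z outside [12.5, 35.5]); Subtracting the remaining from the first: none of the subtracted shapes is present at this height, so the result so far is unchanged — boundary = 185.00 mm. So its perimeter = 185.00 mm. Layer 47 is larger (185.00 vs 40.38 mm).

layer 47 (z = 11.75 mm)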